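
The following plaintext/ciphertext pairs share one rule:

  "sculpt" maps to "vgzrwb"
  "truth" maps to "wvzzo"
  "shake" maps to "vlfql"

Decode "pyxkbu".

museum

Letter i (0-indexed) is shifted by i+3, so successive shifts are 3, 4, 5, ….
Undoing it on pyxkbu: p−3=m, y−4=u, x−5=s, k−6=e, b−7=u, u−8=m.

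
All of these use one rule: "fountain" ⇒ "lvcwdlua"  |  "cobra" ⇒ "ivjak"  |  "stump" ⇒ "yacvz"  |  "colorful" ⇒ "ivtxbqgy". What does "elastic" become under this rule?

Letter i (0-indexed) is shifted by i+6, so successive shifts are 6, 7, 8, ….
For elastic: e+6=k, l+7=s, a+8=i, s+9=b, t+10=d, i+11=t, c+12=o.

ksibdto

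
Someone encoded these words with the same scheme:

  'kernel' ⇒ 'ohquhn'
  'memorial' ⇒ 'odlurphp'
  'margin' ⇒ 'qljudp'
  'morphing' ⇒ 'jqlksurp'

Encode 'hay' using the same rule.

The output letters match the input read backwards, each shifted +3: kernel reversed is lenrek. Two steps: reverse the string, then apply a Caesar shift of +3.
Applying it to hay: reverse → yah; then shift: y+3=b, a+3=d, h+3=k.

bdk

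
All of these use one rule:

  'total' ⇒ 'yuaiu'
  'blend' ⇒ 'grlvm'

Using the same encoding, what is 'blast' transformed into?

In total: t→y is +5, o→u is +6, t→a is +7, a→i is +8 — the shift increases by 1 each position. Each letter shifts forward by (position + 5), i.e. 5, 6, 7, … — the shift grows by one for each successive letter.
Applying it to blast: b+5=g, l+6=r, a+7=h, s+8=a, t+9=c.

grhac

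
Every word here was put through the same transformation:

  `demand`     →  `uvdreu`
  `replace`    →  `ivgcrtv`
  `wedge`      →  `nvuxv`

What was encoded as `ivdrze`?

Compare letters: d→u is +17, e→v is +17, m→d is +17 — a constant shift. It's a constant shift of +17 (ROT17).
Decoding ivdrze: i−17=r, v−17=e, d−17=m, r−17=a, z−17=i, e−17=n.

remain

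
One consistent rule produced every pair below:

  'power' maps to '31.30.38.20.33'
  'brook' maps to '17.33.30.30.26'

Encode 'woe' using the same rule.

p is letter #16 and maps to 31: an offset of 15. The number is (letter's place in the alphabet, a=1) + 15.
On woe: w=23→38, o=15→30, e=5→20.

38.30.20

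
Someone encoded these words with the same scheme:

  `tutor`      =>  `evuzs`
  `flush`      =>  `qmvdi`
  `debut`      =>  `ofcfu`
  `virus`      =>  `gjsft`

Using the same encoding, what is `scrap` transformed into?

ddslq

It's a Vigenère-style cipher with numeric key [11,1,1]: position i shifts by key[i mod 3].
On scrap: s+11=d, c+1=d, r+1=s, a+11=l, p+1=q.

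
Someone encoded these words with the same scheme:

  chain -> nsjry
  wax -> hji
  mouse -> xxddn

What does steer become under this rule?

dennc

Vowels shift forward by 9 and consonants shift forward by 11.
For steer: s(cons)+11=d, t(cons)+11=e, e(vowel)+9=n, e(vowel)+9=n, r(cons)+11=c.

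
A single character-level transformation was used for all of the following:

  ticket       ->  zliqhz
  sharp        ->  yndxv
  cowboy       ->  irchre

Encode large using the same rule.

Two shifts are in play — +3 for a/e/i/o/u, +6 for every other letter.
Applying it to large: l(cons)+6=r, a(vowel)+3=d, r(cons)+6=x, g(cons)+6=m, e(vowel)+3=h.

rdxmh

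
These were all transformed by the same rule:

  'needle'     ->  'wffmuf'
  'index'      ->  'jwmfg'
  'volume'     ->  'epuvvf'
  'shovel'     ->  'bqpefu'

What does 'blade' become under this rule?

The shift depends on letter class: consonant n→w is +9, but vowel e→f is +1. Two shifts are in play — +1 for a/e/i/o/u, +9 for every other letter.
On blade: b(cons)+9=k, l(cons)+9=u, a(vowel)+1=b, d(cons)+9=m, e(vowel)+1=f.

kubmf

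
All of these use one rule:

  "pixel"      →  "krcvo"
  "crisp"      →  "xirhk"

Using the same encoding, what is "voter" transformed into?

elgvi

Each pair mirrors across the alphabet (p↔k, i↔r, x↔c): positions sum to 25. Letters are reflected about the middle of the alphabet (position → 25−position): Atbash.
On voter: v↔e, o↔l, t↔g, e↔v, r↔i.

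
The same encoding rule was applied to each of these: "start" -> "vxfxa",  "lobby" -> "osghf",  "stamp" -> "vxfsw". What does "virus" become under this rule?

The shift increases by 1 at each position, starting from +3: 3, 4, 5, ….
Applying it to virus: v+3=y, i+4=m, r+5=w, u+6=a, s+7=z.

ymwaz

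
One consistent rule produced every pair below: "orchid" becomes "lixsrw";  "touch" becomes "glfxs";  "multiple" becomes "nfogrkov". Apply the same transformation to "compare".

xlnkziv

Each pair mirrors across the alphabet (o↔l, r↔i, c↔x): positions sum to 25. Letters are reflected about the middle of the alphabet (position → 25−position): Atbash.
Applying it to compare: c↔x, o↔l, m↔n, p↔k, a↔z, r↔i, e↔v.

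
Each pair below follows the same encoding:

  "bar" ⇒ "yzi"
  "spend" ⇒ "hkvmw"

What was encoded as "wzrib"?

Each pair mirrors across the alphabet (b↔y, a↔z, r↔i): positions sum to 25. Letters are reflected about the middle of the alphabet (position → 25−position): Atbash.
Decoding wzrib: w↔d, z↔a, r↔i, i↔r, b↔y.

dairy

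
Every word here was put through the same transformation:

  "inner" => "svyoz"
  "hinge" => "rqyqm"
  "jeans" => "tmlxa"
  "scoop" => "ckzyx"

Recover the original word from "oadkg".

Shifts by position in inner: pos 0: i→s (+10), pos 1: n→v (+8), pos 2: n→y (+11), pos 3: e→o (+10), pos 4: r→z (+8) — repeating every 3. A repeating key of period 3 is used — shifts +10, +8, +11 over and over.
Reversing it on oadkg: o−10=e, a−8=s, d−11=s, k−10=a, g−8=y.

essay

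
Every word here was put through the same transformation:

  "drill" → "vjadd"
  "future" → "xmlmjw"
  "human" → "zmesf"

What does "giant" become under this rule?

Compare letters: d→v is +18, r→j is +18, i→a is +18 — a constant shift. It's a constant shift of +18 (ROT18).
For giant: g+18=y, i+18=a, a+18=s, n+18=f, t+18=l.

yasfl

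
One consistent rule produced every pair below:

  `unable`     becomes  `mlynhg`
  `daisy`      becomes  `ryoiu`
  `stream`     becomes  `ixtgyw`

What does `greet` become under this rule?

u(20)→m(12) and n(13)→l(11) fit y≡15x+24 (mod 26); the inverse of 15 mod 26 is 7. Treating letters as 0–25, the rule is x ↦ 15x + 24 (mod 26).
On greet: g(6)→15·6+24≡10=k; r(17)→15·17+24≡19=t; e(4)→15·4+24≡6=g; e(4)→15·4+24≡6=g; t(19)→15·19+24≡23=x (all mod 26).

ktggx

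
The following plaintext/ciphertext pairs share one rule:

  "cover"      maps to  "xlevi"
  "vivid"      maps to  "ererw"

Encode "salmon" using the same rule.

Each pair mirrors across the alphabet (c↔x, o↔l, v↔e): positions sum to 25. This is the alphabet-reversal cipher (Atbash): a becomes z, b becomes y, etc.
Applying it to salmon: s↔h, a↔z, l↔o, m↔n, o↔l, n↔m.

hzonlm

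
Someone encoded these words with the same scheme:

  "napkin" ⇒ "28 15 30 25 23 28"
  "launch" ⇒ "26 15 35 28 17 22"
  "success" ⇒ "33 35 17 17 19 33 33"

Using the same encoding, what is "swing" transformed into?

33 37 23 28 21

Letters become their 1-based position plus 14 (so a→15, b→16, …).
For swing: s=19→33, w=23→37, i=9→23, n=14→28, g=7→21.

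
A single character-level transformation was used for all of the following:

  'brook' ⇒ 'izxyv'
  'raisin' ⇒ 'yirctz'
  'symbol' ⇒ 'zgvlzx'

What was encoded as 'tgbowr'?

myself

In brook: b→i is +7, r→z is +8, o→x is +9, o→y is +10 — the shift increases by 1 each position. Each letter shifts forward by (position + 7), i.e. 7, 8, 9, … — the shift grows by one for each successive letter.
Undoing it on tgbowr: t−7=m, g−8=y, b−9=s, o−10=e, w−11=l, r−12=f.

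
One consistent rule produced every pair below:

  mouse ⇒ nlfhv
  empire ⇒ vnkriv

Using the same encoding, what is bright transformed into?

yirtsg

Letters are reflected about the middle of the alphabet (position → 25−position): Atbash.
For bright: b↔y, r↔i, i↔r, g↔t, h↔s, t↔g.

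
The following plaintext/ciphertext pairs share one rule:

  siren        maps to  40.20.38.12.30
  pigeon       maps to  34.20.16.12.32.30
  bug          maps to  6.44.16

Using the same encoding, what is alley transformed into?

4.26.26.12.52

The formula is n = 2×(alphabet index, a=1) + 2.
For alley: a=1→4, l=12→26, l=12→26, e=5→12, y=25→52.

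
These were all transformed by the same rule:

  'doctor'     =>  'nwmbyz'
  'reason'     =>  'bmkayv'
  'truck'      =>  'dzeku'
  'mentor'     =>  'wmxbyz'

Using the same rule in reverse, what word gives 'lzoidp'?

Shifts by position in doctor: pos 0: d→n (+10), pos 1: o→w (+8), pos 2: c→m (+10), pos 3: t→b (+8) — repeating every 2. It's a Vigenère-style cipher with numeric key [10,8]: position i shifts by key[i mod 2].
Reversing it on lzoidp: l−10=b, z−8=r, o−10=e, i−8=a, d−10=t, p−8=h.

breath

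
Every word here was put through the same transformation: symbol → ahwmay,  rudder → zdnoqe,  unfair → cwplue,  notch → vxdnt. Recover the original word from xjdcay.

In symbol: s→a is +8, y→h is +9, m→w is +10, b→m is +11 — the shift increases by 1 each position. The shift increases by 1 at each position, starting from +8: 8, 9, 10, ….
Undoing it on xjdcay: x−8=p, j−9=a, d−10=t, c−11=r, a−12=o, y−13=l.

patrol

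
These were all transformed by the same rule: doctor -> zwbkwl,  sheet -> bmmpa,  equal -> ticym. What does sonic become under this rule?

The output letters match the input read backwards, each shifted +8: doctor reversed is rotcod. The word is reversed, then every letter is shifted forward by 8.
On sonic: reverse → cinos; then shift: c+8=k, i+8=q, n+8=v, o+8=w, s+8=a.

kqvwa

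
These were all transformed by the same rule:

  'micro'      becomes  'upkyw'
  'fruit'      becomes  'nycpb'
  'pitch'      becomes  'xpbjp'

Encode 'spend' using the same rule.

awmul

Shifts by position in micro: pos 0: m→u (+8), pos 1: i→p (+7), pos 2: c→k (+8), pos 3: r→y (+7) — repeating every 2. The shifts repeat in a cycle of length 2: positions 0,1,… shift by +8, +7, then the pattern repeats.
On spend: s+8=a, p+7=w, e+8=m, n+7=u, d+8=l.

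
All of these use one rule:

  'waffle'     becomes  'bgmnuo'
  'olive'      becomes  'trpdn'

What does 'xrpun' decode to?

slime

The shift increases by 1 at each position, starting from +5: 5, 6, 7, ….
Decoding xrpun: x−5=s, r−6=l, p−7=i, u−8=m, n−9=e.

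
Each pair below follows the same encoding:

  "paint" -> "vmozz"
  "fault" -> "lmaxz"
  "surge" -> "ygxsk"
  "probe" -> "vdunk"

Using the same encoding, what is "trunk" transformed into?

zdazq

Shifts by position in paint: pos 0: p→v (+6), pos 1: a→m (+12), pos 2: i→o (+6), pos 3: n→z (+12) — repeating every 2. The shifts repeat in a cycle of length 2: positions 0,1,… shift by +6, +12, then the pattern repeats.
Applying it to trunk: t+6=z, r+12=d, u+6=a, n+12=z, k+6=q.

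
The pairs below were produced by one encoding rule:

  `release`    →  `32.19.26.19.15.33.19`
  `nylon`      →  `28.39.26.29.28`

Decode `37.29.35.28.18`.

wound

r is letter #18 and maps to 32: an offset of 14. The number is (letter's place in the alphabet, a=1) + 14.
Reversing it on 37.29.35.28.18: 37→(37−14)÷1=23=w, 29→(29−14)÷1=15=o, 35→(35−14)÷1=21=u, 28→(28−14)÷1=14=n, 18→(18−14)÷1=4=d.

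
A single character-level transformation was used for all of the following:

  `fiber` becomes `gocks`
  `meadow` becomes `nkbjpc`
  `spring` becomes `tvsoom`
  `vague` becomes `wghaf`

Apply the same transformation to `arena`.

bxftb

The shifts repeat in a cycle of length 2: positions 0,1,… shift by +1, +6, then the pattern repeats.
Applying it to arena: a+1=b, r+6=x, e+1=f, n+6=t, a+1=b.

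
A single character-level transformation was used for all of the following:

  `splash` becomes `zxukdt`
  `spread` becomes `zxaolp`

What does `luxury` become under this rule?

scgeck

Letter i (0-indexed) is shifted by i+7, so successive shifts are 7, 8, 9, ….
For luxury: l+7=s, u+8=c, x+9=g, u+10=e, r+11=c, y+12=k.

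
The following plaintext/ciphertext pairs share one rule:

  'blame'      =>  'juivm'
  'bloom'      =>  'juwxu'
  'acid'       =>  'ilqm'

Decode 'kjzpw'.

Shifts by position in blame: pos 0: b→j (+8), pos 1: l→u (+9), pos 2: a→i (+8), pos 3: m→v (+9) — repeating every 2. It's a Vigenère-style cipher with numeric key [8,9]: position i shifts by key[i mod 2].
Undoing it on kjzpw: k−8=c, j−9=a, z−8=r, p−9=g, w−8=o.

cargo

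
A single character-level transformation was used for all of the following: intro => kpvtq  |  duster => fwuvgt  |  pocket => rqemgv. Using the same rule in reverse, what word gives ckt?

Compare letters: i→k is +2, n→p is +2, t→v is +2 — a constant shift. Each letter is shifted forward by 2 in the alphabet (a Caesar shift of +2).
Undoing it on ckt: c−2=a, k−2=i, t−2=r.

air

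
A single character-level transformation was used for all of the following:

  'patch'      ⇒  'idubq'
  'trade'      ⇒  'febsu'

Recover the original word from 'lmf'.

elk

The output letters match the input read backwards, each shifted +1: patch reversed is hctap. Two steps: reverse the string, then apply a Caesar shift of +1.
Undoing it on lmf: shift back: l−1=k, m−1=l, f−1=e → kle; then reverse → elk.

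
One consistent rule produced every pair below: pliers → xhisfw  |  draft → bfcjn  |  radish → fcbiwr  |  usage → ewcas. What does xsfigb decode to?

p(15)→x(23) and l(11)→h(7) fit y≡17x+2 (mod 26); the inverse of 17 mod 26 is 23. This is an affine cipher: with a=0,…,z=25, each position x becomes (17x+2) mod 26.
Undoing it on xsfigb: x(23)→23·(23−2)≡15=p; s(18)→23·(18−2)≡4=e; f(5)→23·(5−2)≡17=r; i(8)→23·(8−2)≡8=i; g(6)→23·(6−2)≡14=o; b(1)→23·(1−2)≡3=d (all mod 26).

period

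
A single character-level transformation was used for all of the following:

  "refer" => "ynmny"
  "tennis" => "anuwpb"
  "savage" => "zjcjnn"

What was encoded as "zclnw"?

steep

Shifts by position in refer: pos 0: r→y (+7), pos 1: e→n (+9), pos 2: f→m (+7), pos 3: e→n (+9) — repeating every 2. The shifts repeat in a cycle of length 2: positions 0,1,… shift by +7, +9, then the pattern repeats.
Decoding zclnw: z−7=s, c−9=t, l−7=e, n−9=e, w−7=p.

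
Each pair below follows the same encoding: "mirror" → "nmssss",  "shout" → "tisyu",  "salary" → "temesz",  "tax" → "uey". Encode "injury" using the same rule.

mokysz

The shift depends on letter class: consonant m→n is +1, but vowel i→m is +4. The rule splits by letter class: vowels +4, consonants +1.
On injury: i(vowel)+4=m, n(cons)+1=o, j(cons)+1=k, u(vowel)+4=y, r(cons)+1=s, y(cons)+1=z.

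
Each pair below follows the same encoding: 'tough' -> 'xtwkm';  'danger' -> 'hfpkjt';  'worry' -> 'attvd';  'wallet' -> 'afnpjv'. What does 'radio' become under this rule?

vffmt

Shifts by position in tough: pos 0: t→x (+4), pos 1: o→t (+5), pos 2: u→w (+2), pos 3: g→k (+4), pos 4: h→m (+5) — repeating every 3. The shifts repeat in a cycle of length 3: positions 0,1,… shift by +4, +5, +2, then the pattern repeats.
For radio: r+4=v, a+5=f, d+2=f, i+4=m, o+5=t.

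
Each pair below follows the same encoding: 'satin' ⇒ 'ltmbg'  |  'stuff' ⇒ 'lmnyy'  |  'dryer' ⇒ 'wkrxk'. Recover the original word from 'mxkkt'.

Compare letters: s→l is +19, a→t is +19, t→m is +19 — a constant shift. Each letter is shifted forward by 19 in the alphabet (a Caesar shift of +19).
Undoing it on mxkkt: m−19=t, x−19=e, k−19=r, k−19=r, t−19=a.

terra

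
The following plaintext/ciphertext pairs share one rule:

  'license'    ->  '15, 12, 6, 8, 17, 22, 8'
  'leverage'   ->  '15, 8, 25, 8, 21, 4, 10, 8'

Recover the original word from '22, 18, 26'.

l is letter #12 and maps to 15: an offset of 3. The number is (letter's place in the alphabet, a=1) + 3.
Decoding 22, 18, 26: 22→(22−3)÷1=19=s, 18→(18−3)÷1=15=o, 26→(26−3)÷1=23=w.

sow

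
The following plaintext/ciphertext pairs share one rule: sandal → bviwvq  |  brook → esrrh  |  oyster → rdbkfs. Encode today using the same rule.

s(18)→b(1) and a(0)→v(21) fit y≡9x+21 (mod 26); the inverse of 9 mod 26 is 3. This is an affine cipher: with a=0,…,z=25, each position x becomes (9x+21) mod 26.
On today: t(19)→9·19+21≡10=k; o(14)→9·14+21≡17=r; d(3)→9·3+21≡22=w; a(0)→9·0+21≡21=v; y(24)→9·24+21≡3=d (all mod 26).

krwvd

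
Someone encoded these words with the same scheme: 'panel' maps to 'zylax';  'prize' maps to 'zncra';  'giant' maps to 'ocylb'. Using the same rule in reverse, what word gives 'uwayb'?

sweat

p(15)→z(25) and a(0)→y(24) fit y≡7x+24 (mod 26); the inverse of 7 mod 26 is 15. Each letter's alphabet position (a=0..z=25) is mapped through 7·x+24 mod 26 — an affine cipher.
Undoing it on uwayb: u(20)→15·(20−24)≡18=s; w(22)→15·(22−24)≡22=w; a(0)→15·(0−24)≡4=e; y(24)→15·(24−24)≡0=a; b(1)→15·(1−24)≡19=t (all mod 26).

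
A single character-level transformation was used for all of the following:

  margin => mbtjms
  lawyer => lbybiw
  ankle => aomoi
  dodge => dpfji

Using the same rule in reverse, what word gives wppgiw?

wonder

In margin: m→m is +0, a→b is +1, r→t is +2, g→j is +3 — the shift increases by 1 each position. Each letter shifts forward by its position index (0, 1, 2, …) — the shift grows by one for each successive letter.
Undoing it on wppgiw: w−0=w, p−1=o, p−2=n, g−3=d, i−4=e, w−5=r.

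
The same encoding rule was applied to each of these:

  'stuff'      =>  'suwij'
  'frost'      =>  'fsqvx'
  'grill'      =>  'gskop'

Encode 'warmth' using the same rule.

In stuff: s→s is +0, t→u is +1, u→w is +2, f→i is +3 — the shift increases by 1 each position. Letter i (0-indexed) is shifted by i+0, so successive shifts are 0, 1, 2, ….
On warmth: w+0=w, a+1=b, r+2=t, m+3=p, t+4=x, h+5=m.

wbtpxm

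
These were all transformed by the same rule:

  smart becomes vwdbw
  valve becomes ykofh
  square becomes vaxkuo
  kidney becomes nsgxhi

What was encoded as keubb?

hurry

A repeating key of period 2 is used — shifts +3, +10 over and over.
Reversing it on keubb: k−3=h, e−10=u, u−3=r, b−10=r, b−3=y.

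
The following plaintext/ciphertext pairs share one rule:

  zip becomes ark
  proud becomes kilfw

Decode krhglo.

Each pair mirrors across the alphabet (z↔a, i↔r, p↔k): positions sum to 25. Letters are reflected about the middle of the alphabet (position → 25−position): Atbash.
Decoding krhglo: k↔p, r↔i, h↔s, g↔t, l↔o, o↔l.

pistol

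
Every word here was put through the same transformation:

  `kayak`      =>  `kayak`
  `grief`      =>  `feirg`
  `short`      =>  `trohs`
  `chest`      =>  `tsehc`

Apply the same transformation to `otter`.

The output letters match the input read backwards: kayak reversed is kayak. It's just the letters in reverse order.
Applying it to otter: reverse → retto.

retto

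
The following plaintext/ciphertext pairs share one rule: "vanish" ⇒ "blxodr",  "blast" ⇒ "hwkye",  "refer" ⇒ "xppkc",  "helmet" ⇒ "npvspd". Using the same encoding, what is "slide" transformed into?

The shifts repeat in a cycle of length 3: positions 0,1,… shift by +6, +11, +10, then the pattern repeats.
Applying it to slide: s+6=y, l+11=w, i+10=s, d+6=j, e+11=p.

ywsjp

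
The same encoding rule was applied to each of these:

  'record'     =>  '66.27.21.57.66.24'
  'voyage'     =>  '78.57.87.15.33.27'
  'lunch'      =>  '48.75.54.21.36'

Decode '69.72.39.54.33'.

r(#18)→66 and e(#5)→27: differences scale by 3, so n = 3·pos + 12. With a=1..z=26, the number is 3·pos + 12.
Decoding 69.72.39.54.33: 69→(69−12)÷3=19=s, 72→(72−12)÷3=20=t, 39→(39−12)÷3=9=i, 54→(54−12)÷3=14=n, 33→(33−12)÷3=7=g.

sting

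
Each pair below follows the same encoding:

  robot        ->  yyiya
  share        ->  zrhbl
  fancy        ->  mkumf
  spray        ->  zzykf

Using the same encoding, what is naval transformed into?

Shifts by position in robot: pos 0: r→y (+7), pos 1: o→y (+10), pos 2: b→i (+7), pos 3: o→y (+10) — repeating every 2. A repeating key of period 2 is used — shifts +7, +10 over and over.
On naval: n+7=u, a+10=k, v+7=c, a+10=k, l+7=s.

ukcks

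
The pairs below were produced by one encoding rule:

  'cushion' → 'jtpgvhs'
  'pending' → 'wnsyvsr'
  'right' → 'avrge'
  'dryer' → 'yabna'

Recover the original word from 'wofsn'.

plane

Each letter's alphabet position (a=0..z=25) is mapped through 15·x+5 mod 26 — an affine cipher.
Decoding wofsn: w(22)→7·(22−5)≡15=p; o(14)→7·(14−5)≡11=l; f(5)→7·(5−5)≡0=a; s(18)→7·(18−5)≡13=n; n(13)→7·(13−5)≡4=e (all mod 26).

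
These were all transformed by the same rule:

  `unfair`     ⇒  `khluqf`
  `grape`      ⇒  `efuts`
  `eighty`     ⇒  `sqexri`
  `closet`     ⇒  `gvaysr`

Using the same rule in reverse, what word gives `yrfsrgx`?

stretch

This is an affine cipher: with a=0,…,z=25, each position x becomes (19x+20) mod 26.
Decoding yrfsrgx: y(24)→11·(24−20)≡18=s; r(17)→11·(17−20)≡19=t; f(5)→11·(5−20)≡17=r; s(18)→11·(18−20)≡4=e; r(17)→11·(17−20)≡19=t; g(6)→11·(6−20)≡2=c; x(23)→11·(23−20)≡7=h (all mod 26).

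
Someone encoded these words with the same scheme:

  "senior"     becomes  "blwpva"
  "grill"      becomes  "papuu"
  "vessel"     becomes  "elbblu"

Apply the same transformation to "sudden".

bbmmlw

The rule splits by letter class: vowels +7, consonants +9.
For sudden: s(cons)+9=b, u(vowel)+7=b, d(cons)+9=m, d(cons)+9=m, e(vowel)+7=l, n(cons)+9=w.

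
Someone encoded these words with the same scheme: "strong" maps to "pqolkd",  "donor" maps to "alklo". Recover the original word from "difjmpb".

Compare letters: s→p is +23, t→q is +23, r→o is +23 — a constant shift. Every letter moves 23 places later in the alphabet, wrapping around z→a.
Reversing it on difjmpb: d−23=g, i−23=l, f−23=i, j−23=m, m−23=p, p−23=s, b−23=e.

glimpse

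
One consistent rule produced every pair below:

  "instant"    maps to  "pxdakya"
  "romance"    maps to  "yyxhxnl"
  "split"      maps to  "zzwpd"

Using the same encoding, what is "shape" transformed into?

zrlwo

Shifts by position in instant: pos 0: i→p (+7), pos 1: n→x (+10), pos 2: s→d (+11), pos 3: t→a (+7), pos 4: a→k (+10), pos 5: n→y (+11) — repeating every 3. It's a Vigenère-style cipher with numeric key [7,10,11]: position i shifts by key[i mod 3].
On shape: s+7=z, h+10=r, a+11=l, p+7=w, e+10=o.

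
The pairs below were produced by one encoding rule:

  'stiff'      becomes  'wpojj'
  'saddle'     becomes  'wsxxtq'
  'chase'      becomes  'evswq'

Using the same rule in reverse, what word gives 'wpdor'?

Each letter's alphabet position (a=0..z=25) is mapped through 19·x+18 mod 26 — an affine cipher.
Decoding wpdor: w(22)→11·(22−18)≡18=s; p(15)→11·(15−18)≡19=t; d(3)→11·(3−18)≡17=r; o(14)→11·(14−18)≡8=i; r(17)→11·(17−18)≡15=p (all mod 26).

strip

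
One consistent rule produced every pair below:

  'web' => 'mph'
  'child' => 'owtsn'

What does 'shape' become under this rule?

palsd

Read the word backwards and shift each letter +11.
On shape: reverse → epahs; then shift: e+11=p, p+11=a, a+11=l, h+11=s, s+11=d.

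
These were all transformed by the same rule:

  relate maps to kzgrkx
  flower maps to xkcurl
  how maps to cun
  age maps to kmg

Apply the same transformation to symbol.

ruhsey

The output letters match the input read backwards, each shifted +6: relate reversed is etaler. The word is reversed, then every letter is shifted forward by 6.
On symbol: reverse → lobmys; then shift: l+6=r, o+6=u, b+6=h, m+6=s, y+6=e, s+6=y.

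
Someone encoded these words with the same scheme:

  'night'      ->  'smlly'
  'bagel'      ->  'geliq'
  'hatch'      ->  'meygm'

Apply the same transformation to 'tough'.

Shifts by position in night: pos 0: n→s (+5), pos 1: i→m (+4), pos 2: g→l (+5), pos 3: h→l (+4) — repeating every 2. It's a Vigenère-style cipher with numeric key [5,4]: position i shifts by key[i mod 2].
For tough: t+5=y, o+4=s, u+5=z, g+4=k, h+5=m.

yszkm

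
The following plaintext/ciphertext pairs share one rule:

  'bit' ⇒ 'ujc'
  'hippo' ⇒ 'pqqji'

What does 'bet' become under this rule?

The output letters match the input read backwards, each shifted +1: bit reversed is tib. Two steps: reverse the string, then apply a Caesar shift of +1.
On bet: reverse → teb; then shift: t+1=u, e+1=f, b+1=c.

ufc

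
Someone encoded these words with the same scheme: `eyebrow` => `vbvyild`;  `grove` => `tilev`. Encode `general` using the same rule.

Each pair mirrors across the alphabet (e↔v, y↔b, e↔v): positions sum to 25. This is the alphabet-reversal cipher (Atbash): a becomes z, b becomes y, etc.
For general: g↔t, e↔v, n↔m, e↔v, r↔i, a↔z, l↔o.

tvmvizo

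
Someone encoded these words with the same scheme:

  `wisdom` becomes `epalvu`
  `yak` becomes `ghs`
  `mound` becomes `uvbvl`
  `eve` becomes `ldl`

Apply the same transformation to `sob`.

avj

Vowels shift forward by 7 and consonants shift forward by 8.
On sob: s(cons)+8=a, o(vowel)+7=v, b(cons)+8=j.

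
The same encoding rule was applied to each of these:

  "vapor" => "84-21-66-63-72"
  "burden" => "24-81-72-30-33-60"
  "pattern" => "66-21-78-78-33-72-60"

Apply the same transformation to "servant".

v(#22)→84 and a(#1)→21: differences scale by 3, so n = 3·pos + 18. With a=1..z=26, the number is 3·pos + 18.
Applying it to servant: s=19→75, e=5→33, r=18→72, v=22→84, a=1→21, n=14→60, t=20→78.

75-33-72-84-21-60-78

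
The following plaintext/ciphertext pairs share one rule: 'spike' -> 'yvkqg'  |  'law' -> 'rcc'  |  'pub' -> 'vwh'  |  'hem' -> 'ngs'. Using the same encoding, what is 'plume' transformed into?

vrwsg

The shift depends on letter class: consonant s→y is +6, but vowel i→k is +2. Vowels shift forward by 2 and consonants shift forward by 6.
On plume: p(cons)+6=v, l(cons)+6=r, u(vowel)+2=w, m(cons)+6=s, e(vowel)+2=g.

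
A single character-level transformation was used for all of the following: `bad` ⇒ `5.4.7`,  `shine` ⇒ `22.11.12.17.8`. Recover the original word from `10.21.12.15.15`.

Each letter is replaced by its alphabet position (a=1..z=26) + 3.
Reversing it on 10.21.12.15.15: 10→(10−3)÷1=7=g, 21→(21−3)÷1=18=r, 12→(12−3)÷1=9=i, 15→(15−3)÷1=12=l, 15→(15−3)÷1=12=l.

grill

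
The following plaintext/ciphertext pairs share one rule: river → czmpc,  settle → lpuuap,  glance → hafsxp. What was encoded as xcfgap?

cradle

r(17)→c(2) and i(8)→z(25) fit y≡9x+5 (mod 26); the inverse of 9 mod 26 is 3. Each letter's alphabet position (a=0..z=25) is mapped through 9·x+5 mod 26 — an affine cipher.
Decoding xcfgap: x(23)→3·(23−5)≡2=c; c(2)→3·(2−5)≡17=r; f(5)→3·(5−5)≡0=a; g(6)→3·(6−5)≡3=d; a(0)→3·(0−5)≡11=l; p(15)→3·(15−5)≡4=e (all mod 26).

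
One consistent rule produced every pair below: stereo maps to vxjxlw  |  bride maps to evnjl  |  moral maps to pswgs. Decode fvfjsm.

In stereo: s→v is +3, t→x is +4, e→j is +5, r→x is +6 — the shift increases by 1 each position. The shift increases by 1 at each position, starting from +3: 3, 4, 5, ….
Undoing it on fvfjsm: f−3=c, v−4=r, f−5=a, j−6=d, s−7=l, m−8=e.

cradle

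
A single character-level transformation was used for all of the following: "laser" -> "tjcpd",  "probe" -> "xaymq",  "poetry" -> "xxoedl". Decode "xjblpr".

parade

Each letter shifts forward by (position + 8), i.e. 8, 9, 10, … — the shift grows by one for each successive letter.
Undoing it on xjblpr: x−8=p, j−9=a, b−10=r, l−11=a, p−12=d, r−13=e.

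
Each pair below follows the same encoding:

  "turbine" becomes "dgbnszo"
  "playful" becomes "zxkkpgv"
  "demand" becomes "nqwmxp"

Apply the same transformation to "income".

szmawq

Shifts by position in turbine: pos 0: t→d (+10), pos 1: u→g (+12), pos 2: r→b (+10), pos 3: b→n (+12) — repeating every 2. It's a Vigenère-style cipher with numeric key [10,12]: position i shifts by key[i mod 2].
On income: i+10=s, n+12=z, c+10=m, o+12=a, m+10=w, e+12=q.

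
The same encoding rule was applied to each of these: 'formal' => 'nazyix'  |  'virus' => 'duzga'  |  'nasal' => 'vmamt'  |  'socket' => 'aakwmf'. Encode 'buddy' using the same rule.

Shifts by position in formal: pos 0: f→n (+8), pos 1: o→a (+12), pos 2: r→z (+8), pos 3: m→y (+12) — repeating every 2. The shifts repeat in a cycle of length 2: positions 0,1,… shift by +8, +12, then the pattern repeats.
Applying it to buddy: b+8=j, u+12=g, d+8=l, d+12=p, y+8=g.

jglpg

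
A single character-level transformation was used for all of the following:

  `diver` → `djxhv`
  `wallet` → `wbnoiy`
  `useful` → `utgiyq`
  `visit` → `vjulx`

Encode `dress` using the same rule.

In diver: d→d is +0, i→j is +1, v→x is +2, e→h is +3 — the shift increases by 1 each position. Letter i (0-indexed) is shifted by i+0, so successive shifts are 0, 1, 2, ….
Applying it to dress: d+0=d, r+1=s, e+2=g, s+3=v, s+4=w.

dsgvw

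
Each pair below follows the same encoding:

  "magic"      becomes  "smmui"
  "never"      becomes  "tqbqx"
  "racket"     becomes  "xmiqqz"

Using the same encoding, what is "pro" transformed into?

vxa

Vowels shift forward by 12 and consonants shift forward by 6.
Applying it to pro: p(cons)+6=v, r(cons)+6=x, o(vowel)+12=a.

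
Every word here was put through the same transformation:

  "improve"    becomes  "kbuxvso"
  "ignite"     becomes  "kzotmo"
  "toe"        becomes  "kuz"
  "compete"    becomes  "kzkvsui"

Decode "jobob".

vivid

The output letters match the input read backwards, each shifted +6: improve reversed is evorpmi. The word is reversed, then every letter is shifted forward by 6.
Undoing it on jobob: shift back: j−6=d, o−6=i, b−6=v, o−6=i, b−6=v → diviv; then reverse → vivid.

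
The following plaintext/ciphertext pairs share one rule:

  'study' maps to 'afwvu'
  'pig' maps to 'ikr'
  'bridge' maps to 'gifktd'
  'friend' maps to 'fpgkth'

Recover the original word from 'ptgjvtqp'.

Two steps: reverse the string, then apply a Caesar shift of +2.
Decoding ptgjvtqp: shift back: p−2=n, t−2=r, g−2=e, j−2=h, v−2=t, t−2=r, q−2=o, p−2=n → nrehtron; then reverse → northern.

northern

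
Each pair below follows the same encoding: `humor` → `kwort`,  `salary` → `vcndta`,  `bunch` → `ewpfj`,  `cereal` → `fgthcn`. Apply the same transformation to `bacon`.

A repeating key of period 3 is used — shifts +3, +2, +2 over and over.
For bacon: b+3=e, a+2=c, c+2=e, o+3=r, n+2=p.

ecerp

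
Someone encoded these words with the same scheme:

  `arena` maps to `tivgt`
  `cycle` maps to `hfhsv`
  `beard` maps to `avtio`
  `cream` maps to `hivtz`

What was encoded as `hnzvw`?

comet

a(0)→t(19) and r(17)→i(8) fit y≡7x+19 (mod 26); the inverse of 7 mod 26 is 15. Treating letters as 0–25, the rule is x ↦ 7x + 19 (mod 26).
Decoding hnzvw: h(7)→15·(7−19)≡2=c; n(13)→15·(13−19)≡14=o; z(25)→15·(25−19)≡12=m; v(21)→15·(21−19)≡4=e; w(22)→15·(22−19)≡19=t (all mod 26).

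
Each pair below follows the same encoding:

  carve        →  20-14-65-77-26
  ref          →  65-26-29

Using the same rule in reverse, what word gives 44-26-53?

ken

c(#3)→20 and a(#1)→14: differences scale by 3, so n = 3·pos + 11. Each letter becomes 3×(its alphabet position, a=1..z=26) + 11.
Reversing it on 44-26-53: 44→(44−11)÷3=11=k, 26→(26−11)÷3=5=e, 53→(53−11)÷3=14=n.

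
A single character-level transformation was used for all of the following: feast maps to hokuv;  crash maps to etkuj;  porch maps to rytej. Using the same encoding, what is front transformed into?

htypv

The shift depends on letter class: consonant f→h is +2, but vowel e→o is +10. Two shifts are in play — +10 for a/e/i/o/u, +2 for every other letter.
For front: f(cons)+2=h, r(cons)+2=t, o(vowel)+10=y, n(cons)+2=p, t(cons)+2=v.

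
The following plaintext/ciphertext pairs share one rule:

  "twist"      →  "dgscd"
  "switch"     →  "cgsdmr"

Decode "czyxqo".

This is a Caesar cipher with shift 10.
Reversing it on czyxqo: c−10=s, z−10=p, y−10=o, x−10=n, q−10=g, o−10=e.

sponge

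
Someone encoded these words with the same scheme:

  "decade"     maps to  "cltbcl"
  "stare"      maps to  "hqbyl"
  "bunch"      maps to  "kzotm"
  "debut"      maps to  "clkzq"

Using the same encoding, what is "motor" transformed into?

fxqxy

d(3)→c(2) and e(4)→l(11) fit y≡9x+1 (mod 26); the inverse of 9 mod 26 is 3. Treating letters as 0–25, the rule is x ↦ 9x + 1 (mod 26).
On motor: m(12)→9·12+1≡5=f; o(14)→9·14+1≡23=x; t(19)→9·19+1≡16=q; o(14)→9·14+1≡23=x; r(17)→9·17+1≡24=y (all mod 26).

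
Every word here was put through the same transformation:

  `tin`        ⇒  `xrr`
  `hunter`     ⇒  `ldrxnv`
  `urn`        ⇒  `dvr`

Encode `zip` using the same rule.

The shift depends on letter class: consonant t→x is +4, but vowel i→r is +9. Two shifts are in play — +9 for a/e/i/o/u, +4 for every other letter.
On zip: z(cons)+4=d, i(vowel)+9=r, p(cons)+4=t.

drt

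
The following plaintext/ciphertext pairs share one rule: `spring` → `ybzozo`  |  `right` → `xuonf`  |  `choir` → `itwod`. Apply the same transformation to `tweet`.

zimkf

Shifts by position in spring: pos 0: s→y (+6), pos 1: p→b (+12), pos 2: r→z (+8), pos 3: i→o (+6), pos 4: n→z (+12), pos 5: g→o (+8) — repeating every 3. It's a Vigenère-style cipher with numeric key [6,12,8]: position i shifts by key[i mod 3].
For tweet: t+6=z, w+12=i, e+8=m, e+6=k, t+12=f.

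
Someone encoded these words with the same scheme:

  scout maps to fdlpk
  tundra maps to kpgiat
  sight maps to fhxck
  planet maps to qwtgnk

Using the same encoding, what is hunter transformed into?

Treating letters as 0–25, the rule is x ↦ 5x + 19 (mod 26).
On hunter: h(7)→5·7+19≡2=c; u(20)→5·20+19≡15=p; n(13)→5·13+19≡6=g; t(19)→5·19+19≡10=k; e(4)→5·4+19≡13=n; r(17)→5·17+19≡0=a (all mod 26).

cpgkna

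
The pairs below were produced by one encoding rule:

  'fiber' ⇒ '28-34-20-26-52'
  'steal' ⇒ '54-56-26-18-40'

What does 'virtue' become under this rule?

60-34-52-56-58-26

f(#6)→28 and i(#9)→34: differences scale by 2, so n = 2·pos + 16. The formula is n = 2×(alphabet index, a=1) + 16.
On virtue: v=22→60, i=9→34, r=18→52, t=20→56, u=21→58, e=5→26.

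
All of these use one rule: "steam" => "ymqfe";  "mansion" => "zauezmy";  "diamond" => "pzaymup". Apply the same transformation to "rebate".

qfmnqd

Two steps: reverse the string, then apply a Caesar shift of +12.
For rebate: reverse → etaber; then shift: e+12=q, t+12=f, a+12=m, b+12=n, e+12=q, r+12=d.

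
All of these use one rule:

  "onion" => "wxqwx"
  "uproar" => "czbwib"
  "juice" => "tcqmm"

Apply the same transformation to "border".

Two shifts are in play — +8 for a/e/i/o/u, +10 for every other letter.
Applying it to border: b(cons)+10=l, o(vowel)+8=w, r(cons)+10=b, d(cons)+10=n, e(vowel)+8=m, r(cons)+10=b.

lwbnmb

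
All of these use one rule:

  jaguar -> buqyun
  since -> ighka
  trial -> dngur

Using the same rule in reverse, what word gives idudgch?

station

Each letter's alphabet position (a=0..z=25) is mapped through 21·x+20 mod 26 — an affine cipher.
Decoding idudgch: i(8)→5·(8−20)≡18=s; d(3)→5·(3−20)≡19=t; u(20)→5·(20−20)≡0=a; d(3)→5·(3−20)≡19=t; g(6)→5·(6−20)≡8=i; c(2)→5·(2−20)≡14=o; h(7)→5·(7−20)≡13=n (all mod 26).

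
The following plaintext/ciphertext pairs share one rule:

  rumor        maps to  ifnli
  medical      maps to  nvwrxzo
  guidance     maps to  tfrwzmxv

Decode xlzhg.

Letters are reflected about the middle of the alphabet (position → 25−position): Atbash.
Reversing it on xlzhg: x↔c, l↔o, z↔a, h↔s, g↔t.

coast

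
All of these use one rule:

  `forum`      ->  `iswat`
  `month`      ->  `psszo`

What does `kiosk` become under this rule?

Letter i (0-indexed) is shifted by i+3, so successive shifts are 3, 4, 5, ….
On kiosk: k+3=n, i+4=m, o+5=t, s+6=y, k+7=r.

nmtyr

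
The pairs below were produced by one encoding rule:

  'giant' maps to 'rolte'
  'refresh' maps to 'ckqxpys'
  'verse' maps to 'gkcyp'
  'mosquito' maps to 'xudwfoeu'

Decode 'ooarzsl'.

diploma

Shifts by position in giant: pos 0: g→r (+11), pos 1: i→o (+6), pos 2: a→l (+11), pos 3: n→t (+6) — repeating every 2. The shifts repeat in a cycle of length 2: positions 0,1,… shift by +11, +6, then the pattern repeats.
Reversing it on ooarzsl: o−11=d, o−6=i, a−11=p, r−6=l, z−11=o, s−6=m, l−11=a.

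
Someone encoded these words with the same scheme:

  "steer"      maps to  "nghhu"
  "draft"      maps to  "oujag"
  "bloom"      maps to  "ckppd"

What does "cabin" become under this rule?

vjcfw

This is an affine cipher: with a=0,…,z=25, each position x becomes (19x+9) mod 26.
Applying it to cabin: c(2)→19·2+9≡21=v; a(0)→19·0+9≡9=j; b(1)→19·1+9≡2=c; i(8)→19·8+9≡5=f; n(13)→19·13+9≡22=w (all mod 26).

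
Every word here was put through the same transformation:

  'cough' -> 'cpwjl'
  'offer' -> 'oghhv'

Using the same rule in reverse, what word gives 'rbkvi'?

Each letter shifts forward by its position index (0, 1, 2, …) — the shift grows by one for each successive letter.
Undoing it on rbkvi: r−0=r, b−1=a, k−2=i, v−3=s, i−4=e.

raise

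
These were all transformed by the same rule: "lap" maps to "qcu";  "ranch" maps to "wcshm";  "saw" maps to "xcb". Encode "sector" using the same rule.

xghyqw

Vowels shift forward by 2 and consonants shift forward by 5.
For sector: s(cons)+5=x, e(vowel)+2=g, c(cons)+5=h, t(cons)+5=y, o(vowel)+2=q, r(cons)+5=w.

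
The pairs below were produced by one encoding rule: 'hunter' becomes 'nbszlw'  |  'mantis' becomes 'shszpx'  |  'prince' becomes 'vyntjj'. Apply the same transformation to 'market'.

shwqly

Shifts by position in hunter: pos 0: h→n (+6), pos 1: u→b (+7), pos 2: n→s (+5), pos 3: t→z (+6), pos 4: e→l (+7), pos 5: r→w (+5) — repeating every 3. It's a Vigenère-style cipher with numeric key [6,7,5]: position i shifts by key[i mod 3].
For market: m+6=s, a+7=h, r+5=w, k+6=q, e+7=l, t+5=y.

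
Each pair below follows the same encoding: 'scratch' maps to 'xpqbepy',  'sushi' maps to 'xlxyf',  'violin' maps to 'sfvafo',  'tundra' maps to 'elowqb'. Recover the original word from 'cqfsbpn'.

s(18)→x(23) and c(2)→p(15) fit y≡7x+1 (mod 26); the inverse of 7 mod 26 is 15. Each letter's alphabet position (a=0..z=25) is mapped through 7·x+1 mod 26 — an affine cipher.
Decoding cqfsbpn: c(2)→15·(2−1)≡15=p; q(16)→15·(16−1)≡17=r; f(5)→15·(5−1)≡8=i; s(18)→15·(18−1)≡21=v; b(1)→15·(1−1)≡0=a; p(15)→15·(15−1)≡2=c; n(13)→15·(13−1)≡24=y (all mod 26).

privacy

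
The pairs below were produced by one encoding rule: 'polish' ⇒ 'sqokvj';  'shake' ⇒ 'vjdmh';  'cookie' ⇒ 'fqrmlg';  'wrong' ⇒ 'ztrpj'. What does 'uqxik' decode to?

It's a Vigenère-style cipher with numeric key [3,2]: position i shifts by key[i mod 2].
Decoding uqxik: u−3=r, q−2=o, x−3=u, i−2=g, k−3=h.

rough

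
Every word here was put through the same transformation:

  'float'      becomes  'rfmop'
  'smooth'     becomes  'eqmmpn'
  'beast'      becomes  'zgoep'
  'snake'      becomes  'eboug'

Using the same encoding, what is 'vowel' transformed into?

f(5)→r(17) and l(11)→f(5) fit y≡11x+14 (mod 26); the inverse of 11 mod 26 is 19. Each letter's alphabet position (a=0..z=25) is mapped through 11·x+14 mod 26 — an affine cipher.
Applying it to vowel: v(21)→11·21+14≡11=l; o(14)→11·14+14≡12=m; w(22)→11·22+14≡22=w; e(4)→11·4+14≡6=g; l(11)→11·11+14≡5=f (all mod 26).

lmwgf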